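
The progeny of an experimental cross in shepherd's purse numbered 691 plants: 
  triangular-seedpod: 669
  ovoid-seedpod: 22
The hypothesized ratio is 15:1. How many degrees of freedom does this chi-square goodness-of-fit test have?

1

A goodness-of-fit test with 2 phenotype classes has df = 2 − 1 = 1.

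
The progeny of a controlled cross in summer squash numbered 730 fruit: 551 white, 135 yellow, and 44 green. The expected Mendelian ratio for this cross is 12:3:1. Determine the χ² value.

0.106

Total ratio parts = 16. Expected numbers out of 730:
  white: 730 × 12/16 = 547.5
  yellow: 730 × 3/16 = 136.875
  green: 730 × 1/16 = 45.625
χ² = Σ (O − E)² / E
  white: (551 − 547.5)² / 547.5 = 0.0224
  yellow: (135 − 136.875)² / 136.875 = 0.0257
  green: (44 − 45.625)² / 45.625 = 0.0579
χ² = 0.0224 + 0.0257 + 0.0579 = 0.106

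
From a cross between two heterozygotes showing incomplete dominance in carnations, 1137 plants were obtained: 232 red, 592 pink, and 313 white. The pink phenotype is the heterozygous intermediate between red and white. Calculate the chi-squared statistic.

13.484

With incomplete dominance, a heterozygote × heterozygote cross gives a 1:2:1 phenotypic ratio.
Under the 1:2:1 hypothesis (Σ ratio = 4, N = 1137):
  red: 1137 × 1/4 = 284.25
  pink: 1137 × 2/4 = 568.5
  white: 1137 × 1/4 = 284.25
χ² = Σ (O − E)² / E
  red: (232 − 284.25)² / 284.25 = 9.6044
  pink: (592 − 568.5)² / 568.5 = 0.9714
  white: (313 − 284.25)² / 284.25 = 2.9079
χ² = 9.6044 + 0.9714 + 2.9079 = 13.4837 ≈ 13.484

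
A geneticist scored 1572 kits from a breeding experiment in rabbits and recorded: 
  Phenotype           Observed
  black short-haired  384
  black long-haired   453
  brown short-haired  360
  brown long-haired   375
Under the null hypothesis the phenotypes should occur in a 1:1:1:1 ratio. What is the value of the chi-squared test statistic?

12.962

The 1:1:1:1 ratio has 4 parts, so with N = 1572 the expected counts are:
  black short-haired: 1572 × 1/4 = 393
  black long-haired: 1572 × 1/4 = 393
  brown short-haired: 1572 × 1/4 = 393
  brown long-haired: 1572 × 1/4 = 393
χ² = Σ (O − E)² / E
  black short-haired: (384 − 393)² / 393 = 0.2061
  black long-haired: (453 − 393)² / 393 = 9.1603
  brown short-haired: (360 − 393)² / 393 = 2.7710
  brown long-haired: (375 − 393)² / 393 = 0.8244
χ² = 0.2061 + 9.1603 + 2.7710 + 0.8244 = 12.9618 ≈ 12.962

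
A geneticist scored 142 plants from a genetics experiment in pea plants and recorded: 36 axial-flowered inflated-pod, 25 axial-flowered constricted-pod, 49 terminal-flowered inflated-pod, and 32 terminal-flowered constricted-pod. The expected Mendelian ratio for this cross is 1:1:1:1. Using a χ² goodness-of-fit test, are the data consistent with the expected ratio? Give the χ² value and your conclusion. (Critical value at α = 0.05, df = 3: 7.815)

Total ratio parts = 4. Expected numbers out of 142:
  axial-flowered inflated-pod: 142 × 1/4 = 35.5
  axial-flowered constricted-pod: 142 × 1/4 = 35.5
  terminal-flowered inflated-pod: 142 × 1/4 = 35.5
  terminal-flowered constricted-pod: 142 × 1/4 = 35.5
χ² = Σ (O − E)² / E
  axial-flowered inflated-pod: (36 − 35.5)² / 35.5 = 0.0070
  axial-flowered constricted-pod: (25 − 35.5)² / 35.5 = 3.1056
  terminal-flowered inflated-pod: (49 − 35.5)² / 35.5 = 5.1338
  terminal-flowered constricted-pod: (32 − 35.5)² / 35.5 = 0.3451
χ² = 0.0070 + 3.1056 + 5.1338 + 0.3451 = 8.5915 ≈ 8.592
Degrees of freedom = 4 − 1 = 3; critical value at α = 0.05 is 7.815.
Since 8.592 > 7.815, we reject the null hypothesis — the data do not fit the 1:1:1:1 ratio.

8.592; not consistent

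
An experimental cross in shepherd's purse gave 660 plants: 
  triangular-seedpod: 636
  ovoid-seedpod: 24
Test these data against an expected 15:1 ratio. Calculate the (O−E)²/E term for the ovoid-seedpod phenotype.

7.214

Under the 15:1 hypothesis (Σ ratio = 16, N = 660):
  triangular-seedpod: 660 × 15/16 = 618.75
  ovoid-seedpod: 660 × 1/16 = 41.25
Contribution of ovoid-seedpod: (24 − 41.25)² / 41.25 = 7.2136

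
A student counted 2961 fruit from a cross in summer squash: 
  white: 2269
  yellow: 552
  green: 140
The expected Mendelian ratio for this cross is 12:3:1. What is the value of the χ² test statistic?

12.039

Expected counts for N = 2961 under a 12:3:1 ratio (total parts = 16):
  white: 2961 × 12/16 = 2220.75
  yellow: 2961 × 3/16 = 555.1875
  green: 2961 × 1/16 = 185.0625
χ² = Σ (O − E)² / E
  white: (2269 − 2220.75)² / 2220.75 = 1.0483
  yellow: (552 − 555.1875)² / 555.1875 = 0.0183
  green: (140 − 185.0625)² / 185.0625 = 10.9727
χ² = 1.0483 + 0.0183 + 10.9727 = 12.0393 ≈ 12.039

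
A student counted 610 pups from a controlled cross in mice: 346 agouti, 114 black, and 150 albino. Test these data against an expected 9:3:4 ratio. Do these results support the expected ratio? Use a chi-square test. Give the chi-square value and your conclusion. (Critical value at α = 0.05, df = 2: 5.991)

Expected counts for N = 610 under a 9:3:4 ratio (total parts = 16):
  agouti: 610 × 9/16 = 343.125
  black: 610 × 3/16 = 114.375
  albino: 610 × 4/16 = 152.5
χ² = Σ (O − E)² / E
  agouti: (346 − 343.125)² / 343.125 = 0.0241
  black: (114 − 114.375)² / 114.375 = 0.0012
  albino: (150 − 152.5)² / 152.5 = 0.0410
χ² = 0.0241 + 0.0012 + 0.0410 = 0.0663 ≈ 0.066
Degrees of freedom = 3 − 1 = 2; critical value at α = 0.05 is 5.991.
Since 0.066 < 5.991, we fail to reject the null hypothesis — the data are consistent with the 9:3:4 ratio.

0.066; consistent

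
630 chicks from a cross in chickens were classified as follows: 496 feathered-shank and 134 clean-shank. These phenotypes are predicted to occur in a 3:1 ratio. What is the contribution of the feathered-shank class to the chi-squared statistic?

1.169

Total ratio parts = 4. Expected numbers out of 630:
  feathered-shank: 630 × 3/4 = 472.5
  clean-shank: 630 × 1/4 = 157.5
Contribution of feathered-shank: (496 − 472.5)² / 472.5 = 1.1688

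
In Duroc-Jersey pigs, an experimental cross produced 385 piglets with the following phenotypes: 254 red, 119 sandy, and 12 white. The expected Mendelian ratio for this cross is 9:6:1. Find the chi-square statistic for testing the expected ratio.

The 9:6:1 ratio has 16 parts, so with N = 385 the expected counts are:
  red: 385 × 9/16 = 216.5625
  sandy: 385 × 6/16 = 144.375
  white: 385 × 1/16 = 24.0625
χ² = Σ (O − E)² / E
  red: (254 − 216.5625)² / 216.5625 = 6.4719
  sandy: (119 − 144.375)² / 144.375 = 4.4598
  white: (12 − 24.0625)² / 24.0625 = 6.0469
χ² = 6.4719 + 4.4598 + 6.0469 = 16.9786 ≈ 16.979

16.979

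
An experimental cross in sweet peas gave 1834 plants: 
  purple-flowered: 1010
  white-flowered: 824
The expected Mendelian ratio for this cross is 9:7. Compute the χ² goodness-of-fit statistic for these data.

The 9:7 ratio has 16 parts, so with N = 1834 the expected counts are:
  purple-flowered: 1834 × 9/16 = 1031.625
  white-flowered: 1834 × 7/16 = 802.375
χ² = Σ (O − E)² / E
  purple-flowered: (1010 − 1031.625)² / 1031.625 = 0.4533
  white-flowered: (824 − 802.375)² / 802.375 = 0.5828
χ² = 0.4533 + 0.5828 = 1.0361 ≈ 1.036

1.036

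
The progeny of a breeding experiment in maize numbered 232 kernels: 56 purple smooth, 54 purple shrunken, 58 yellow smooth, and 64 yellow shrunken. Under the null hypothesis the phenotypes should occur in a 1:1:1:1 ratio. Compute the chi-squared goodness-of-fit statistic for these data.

Expected counts for N = 232 under a 1:1:1:1 ratio (total parts = 4):
  purple smooth: 232 × 1/4 = 58
  purple shrunken: 232 × 1/4 = 58
  yellow smooth: 232 × 1/4 = 58
  yellow shrunken: 232 × 1/4 = 58
χ² = Σ (O − E)² / E
  purple smooth: (56 − 58)² / 58 = 0.0690
  purple shrunken: (54 − 58)² / 58 = 0.2759
  yellow smooth: (58 − 58)² / 58 = 0.0000
  yellow shrunken: (64 − 58)² / 58 = 0.6207
χ² = 0.0690 + 0.2759 + 0.0000 + 0.6207 = 0.9656 ≈ 0.966

0.966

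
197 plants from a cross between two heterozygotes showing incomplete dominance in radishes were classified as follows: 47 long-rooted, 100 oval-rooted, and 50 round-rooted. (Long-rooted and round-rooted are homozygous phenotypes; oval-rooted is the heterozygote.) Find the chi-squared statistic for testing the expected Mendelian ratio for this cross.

With incomplete dominance, a heterozygote × heterozygote cross gives a 1:2:1 phenotypic ratio.
Expected counts for N = 197 under a 1:2:1 ratio (total parts = 4):
  long-rooted: 197 × 1/4 = 49.25
  oval-rooted: 197 × 2/4 = 98.5
  round-rooted: 197 × 1/4 = 49.25
χ² = Σ (O − E)² / E
  long-rooted: (47 − 49.25)² / 49.25 = 0.1028
  oval-rooted: (100 − 98.5)² / 98.5 = 0.0228
  round-rooted: (50 − 49.25)² / 49.25 = 0.0114
χ² = 0.1028 + 0.0228 + 0.0114 = 0.137

0.137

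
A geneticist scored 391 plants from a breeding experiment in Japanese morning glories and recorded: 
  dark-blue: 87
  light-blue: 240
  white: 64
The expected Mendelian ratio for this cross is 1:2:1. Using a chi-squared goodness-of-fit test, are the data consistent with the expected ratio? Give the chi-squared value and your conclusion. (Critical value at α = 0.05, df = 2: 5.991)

The 1:2:1 ratio has 4 parts, so with N = 391 the expected counts are:
  dark-blue: 391 × 1/4 = 97.75
  light-blue: 391 × 2/4 = 195.5
  white: 391 × 1/4 = 97.75
χ² = Σ (O − E)² / E
  dark-blue: (87 − 97.75)² / 97.75 = 1.1822
  light-blue: (240 − 195.5)² / 195.5 = 10.1292
  white: (64 − 97.75)² / 97.75 = 11.6528
χ² = 1.1822 + 10.1292 + 11.6528 = 22.9642 ≈ 22.964
Degrees of freedom = 3 − 1 = 2; critical value at α = 0.05 is 5.991.
Since 22.964 > 5.991, we reject the null hypothesis — the data do not fit the 1:2:1 ratio.

22.964; not consistent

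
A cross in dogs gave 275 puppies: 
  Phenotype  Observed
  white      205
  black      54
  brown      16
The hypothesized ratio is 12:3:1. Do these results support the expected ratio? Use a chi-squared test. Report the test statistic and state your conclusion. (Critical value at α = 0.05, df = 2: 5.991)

0.205; consistent

Under the 12:3:1 hypothesis (Σ ratio = 16, N = 275):
  white: 275 × 12/16 = 206.25
  black: 275 × 3/16 = 51.5625
  brown: 275 × 1/16 = 17.1875
χ² = Σ (O − E)² / E
  white: (205 − 206.25)² / 206.25 = 0.0076
  black: (54 − 51.5625)² / 51.5625 = 0.1152
  brown: (16 − 17.1875)² / 17.1875 = 0.0820
χ² = 0.0076 + 0.1152 + 0.0820 = 0.2048 ≈ 0.205
Degrees of freedom = 3 − 1 = 2; critical value at α = 0.05 is 5.991.
Since 0.205 < 5.991, we fail to reject the null hypothesis — the data are consistent with the 12:3:1 ratio.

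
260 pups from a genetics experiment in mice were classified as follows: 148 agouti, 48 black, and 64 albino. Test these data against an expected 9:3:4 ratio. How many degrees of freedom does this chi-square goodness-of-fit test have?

A goodness-of-fit test with 3 phenotype classes has df = 3 − 1 = 2.

2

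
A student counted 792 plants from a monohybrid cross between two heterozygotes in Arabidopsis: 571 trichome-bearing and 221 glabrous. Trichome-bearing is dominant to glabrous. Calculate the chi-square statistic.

3.562

For a monohybrid cross between heterozygotes with complete dominance, the expected phenotypic ratio is 3:1.
The 3:1 ratio has 4 parts, so with N = 792 the expected counts are:
  trichome-bearing: 792 × 3/4 = 594
  glabrous: 792 × 1/4 = 198
χ² = Σ (O − E)² / E
  trichome-bearing: (571 − 594)² / 594 = 0.8906
  glabrous: (221 − 198)² / 198 = 2.6717
χ² = 0.8906 + 2.6717 = 3.5623 ≈ 3.562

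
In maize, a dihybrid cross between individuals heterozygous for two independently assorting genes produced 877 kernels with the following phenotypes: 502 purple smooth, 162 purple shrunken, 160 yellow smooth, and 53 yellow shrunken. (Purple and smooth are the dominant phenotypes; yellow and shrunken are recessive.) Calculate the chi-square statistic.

0.369

A dihybrid F₂ with independent assortment and complete dominance at both loci gives a 9:3:3:1 phenotypic ratio.
The 9:3:3:1 ratio has 16 parts, so with N = 877 the expected counts are:
  purple smooth: 877 × 9/16 = 493.3125
  purple shrunken: 877 × 3/16 = 164.4375
  yellow smooth: 877 × 3/16 = 164.4375
  yellow shrunken: 877 × 1/16 = 54.8125
χ² = Σ (O − E)² / E
  purple smooth: (502 − 493.3125)² / 493.3125 = 0.1530
  purple shrunken: (162 − 164.4375)² / 164.4375 = 0.0361
  yellow smooth: (160 − 164.4375)² / 164.4375 = 0.1198
  yellow shrunken: (53 − 54.8125)² / 54.8125 = 0.0599
χ² = 0.1530 + 0.0361 + 0.1198 + 0.0599 = 0.3688 ≈ 0.369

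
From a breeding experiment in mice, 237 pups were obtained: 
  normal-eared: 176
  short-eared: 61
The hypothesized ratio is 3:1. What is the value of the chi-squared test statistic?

0.069

Under the 3:1 hypothesis (Σ ratio = 4, N = 237):
  normal-eared: 237 × 3/4 = 177.75
  short-eared: 237 × 1/4 = 59.25
χ² = Σ (O − E)² / E
  normal-eared: (176 − 177.75)² / 177.75 = 0.0172
  short-eared: (61 − 59.25)² / 59.25 = 0.0517
χ² = 0.0172 + 0.0517 = 0.0689 ≈ 0.069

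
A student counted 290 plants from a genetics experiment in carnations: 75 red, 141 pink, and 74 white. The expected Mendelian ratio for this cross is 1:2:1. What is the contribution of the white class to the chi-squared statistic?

The 1:2:1 ratio has 4 parts, so with N = 290 the expected counts are:
  red: 290 × 1/4 = 72.5
  pink: 290 × 2/4 = 145
  white: 290 × 1/4 = 72.5
Contribution of white: (74 − 72.5)² / 72.5 = 0.0310

0.031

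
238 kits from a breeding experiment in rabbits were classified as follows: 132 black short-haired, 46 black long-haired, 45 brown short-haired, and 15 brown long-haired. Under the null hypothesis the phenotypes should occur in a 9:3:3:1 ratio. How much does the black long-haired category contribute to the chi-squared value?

0.042

Under the 9:3:3:1 hypothesis (Σ ratio = 16, N = 238):
  black short-haired: 238 × 9/16 = 133.875
  black long-haired: 238 × 3/16 = 44.625
  brown short-haired: 238 × 3/16 = 44.625
  brown long-haired: 238 × 1/16 = 14.875
Contribution of black long-haired: (46 − 44.625)² / 44.625 = 0.0424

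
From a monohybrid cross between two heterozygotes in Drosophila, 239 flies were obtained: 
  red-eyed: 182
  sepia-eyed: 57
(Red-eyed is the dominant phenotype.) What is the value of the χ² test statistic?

0.169

For a monohybrid cross between heterozygotes with complete dominance, the expected phenotypic ratio is 3:1.
The 3:1 ratio has 4 parts, so with N = 239 the expected counts are:
  red-eyed: 239 × 3/4 = 179.25
  sepia-eyed: 239 × 1/4 = 59.75
χ² = Σ (O − E)² / E
  red-eyed: (182 − 179.25)² / 179.25 = 0.0422
  sepia-eyed: (57 − 59.75)² / 59.75 = 0.1266
χ² = 0.0422 + 0.1266 = 0.1688 ≈ 0.169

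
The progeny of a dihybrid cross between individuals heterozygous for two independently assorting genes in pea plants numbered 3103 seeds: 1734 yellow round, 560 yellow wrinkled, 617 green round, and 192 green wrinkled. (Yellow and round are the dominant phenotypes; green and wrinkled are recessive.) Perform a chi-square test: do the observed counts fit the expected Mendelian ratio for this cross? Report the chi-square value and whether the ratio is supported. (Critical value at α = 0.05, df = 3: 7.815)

A dihybrid F₂ with independent assortment and complete dominance at both loci gives a 9:3:3:1 phenotypic ratio.
Expected counts for N = 3103 under a 9:3:3:1 ratio (total parts = 16):
  yellow round: 3103 × 9/16 = 1745.4375
  yellow wrinkled: 3103 × 3/16 = 581.8125
  green round: 3103 × 3/16 = 581.8125
  green wrinkled: 3103 × 1/16 = 193.9375
χ² = Σ (O − E)² / E
  yellow round: (1734 − 1745.4375)² / 1745.4375 = 0.0749
  yellow wrinkled: (560 − 581.8125)² / 581.8125 = 0.8178
  green round: (617 − 581.8125)² / 581.8125 = 2.1281
  green wrinkled: (192 − 193.9375)² / 193.9375 = 0.0194
χ² = 0.0749 + 0.8178 + 2.1281 + 0.0194 = 3.0402 ≈ 3.040
Degrees of freedom = 4 − 1 = 3; critical value at α = 0.05 is 7.815.
Since 3.040 < 7.815, we fail to reject the null hypothesis — the data are consistent with the 9:3:3:1 ratio.

3.040; consistent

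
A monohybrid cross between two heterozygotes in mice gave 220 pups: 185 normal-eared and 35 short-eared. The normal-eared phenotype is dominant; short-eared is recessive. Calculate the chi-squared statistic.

9.697

For a monohybrid cross between heterozygotes with complete dominance, the expected phenotypic ratio is 3:1.
Total ratio parts = 4. Expected numbers out of 220:
  normal-eared: 220 × 3/4 = 165
  short-eared: 220 × 1/4 = 55
χ² = Σ (O − E)² / E
  normal-eared: (185 − 165)² / 165 = 2.4242
  short-eared: (35 − 55)² / 55 = 7.2727
χ² = 2.4242 + 7.2727 = 9.6969 ≈ 9.697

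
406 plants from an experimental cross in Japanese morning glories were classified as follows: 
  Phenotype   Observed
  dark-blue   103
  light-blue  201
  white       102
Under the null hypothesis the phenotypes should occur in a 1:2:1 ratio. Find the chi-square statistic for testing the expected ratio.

0.044

The 1:2:1 ratio has 4 parts, so with N = 406 the expected counts are:
  dark-blue: 406 × 1/4 = 101.5
  light-blue: 406 × 2/4 = 203
  white: 406 × 1/4 = 101.5
χ² = Σ (O − E)² / E
  dark-blue: (103 − 101.5)² / 101.5 = 0.0222
  light-blue: (201 − 203)² / 203 = 0.0197
  white: (102 − 101.5)² / 101.5 = 0.0025
χ² = 0.0222 + 0.0197 + 0.0025 = 0.0444 ≈ 0.044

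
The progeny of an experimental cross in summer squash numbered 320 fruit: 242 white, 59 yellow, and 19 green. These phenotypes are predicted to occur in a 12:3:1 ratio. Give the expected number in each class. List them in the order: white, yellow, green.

240, 60, 20

Under the 12:3:1 hypothesis (Σ ratio = 16, N = 320):
  white: 320 × 12/16 = 240
  yellow: 320 × 3/16 = 60
  green: 320 × 1/16 = 20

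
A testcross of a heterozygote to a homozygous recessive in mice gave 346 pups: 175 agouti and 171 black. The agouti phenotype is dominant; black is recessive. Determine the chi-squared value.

0.046

A testcross of a heterozygote (Aa × aa) gives a 1:1 phenotypic ratio.
The 1:1 ratio has 2 parts, so with N = 346 the expected counts are:
  agouti: 346 × 1/2 = 173
  black: 346 × 1/2 = 173
χ² = Σ (O − E)² / E
  agouti: (175 − 173)² / 173 = 0.0231
  black: (171 − 173)² / 173 = 0.0231
χ² = 0.0231 + 0.0231 = 0.0462 ≈ 0.046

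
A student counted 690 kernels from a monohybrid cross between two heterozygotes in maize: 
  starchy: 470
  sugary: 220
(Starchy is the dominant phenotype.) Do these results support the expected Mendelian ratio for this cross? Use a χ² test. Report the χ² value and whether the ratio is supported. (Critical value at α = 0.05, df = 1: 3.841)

For a monohybrid cross between heterozygotes with complete dominance, the expected phenotypic ratio is 3:1.
Under the 3:1 hypothesis (Σ ratio = 4, N = 690):
  starchy: 690 × 3/4 = 517.5
  sugary: 690 × 1/4 = 172.5
χ² = Σ (O − E)² / E
  starchy: (470 − 517.5)² / 517.5 = 4.3599
  sugary: (220 − 172.5)² / 172.5 = 13.0797
χ² = 4.3599 + 13.0797 = 17.4396 ≈ 17.440
Degrees of freedom = 2 − 1 = 1; critical value at α = 0.05 is 3.841.
Since 17.440 > 3.841, we reject the null hypothesis — the data do not fit the 3:1 ratio.

17.440; not consistent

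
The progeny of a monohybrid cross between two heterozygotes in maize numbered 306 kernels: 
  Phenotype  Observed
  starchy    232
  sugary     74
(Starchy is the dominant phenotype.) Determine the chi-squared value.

For a monohybrid cross between heterozygotes with complete dominance, the expected phenotypic ratio is 3:1.
Expected counts for N = 306 under a 3:1 ratio (total parts = 4):
  starchy: 306 × 3/4 = 229.5
  sugary: 306 × 1/4 = 76.5
χ² = Σ (O − E)² / E
  starchy: (232 − 229.5)² / 229.5 = 0.0272
  sugary: (74 − 76.5)² / 76.5 = 0.0817
χ² = 0.0272 + 0.0817 = 0.1089 ≈ 0.109

0.109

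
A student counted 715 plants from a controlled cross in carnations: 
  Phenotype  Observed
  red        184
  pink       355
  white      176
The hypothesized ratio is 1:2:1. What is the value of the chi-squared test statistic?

The 1:2:1 ratio has 4 parts, so with N = 715 the expected counts are:
  red: 715 × 1/4 = 178.75
  pink: 715 × 2/4 = 357.5
  white: 715 × 1/4 = 178.75
χ² = Σ (O − E)² / E
  red: (184 − 178.75)² / 178.75 = 0.1542
  pink: (355 − 357.5)² / 357.5 = 0.0175
  white: (176 − 178.75)² / 178.75 = 0.0423
χ² = 0.1542 + 0.0175 + 0.0423 = 0.214

0.214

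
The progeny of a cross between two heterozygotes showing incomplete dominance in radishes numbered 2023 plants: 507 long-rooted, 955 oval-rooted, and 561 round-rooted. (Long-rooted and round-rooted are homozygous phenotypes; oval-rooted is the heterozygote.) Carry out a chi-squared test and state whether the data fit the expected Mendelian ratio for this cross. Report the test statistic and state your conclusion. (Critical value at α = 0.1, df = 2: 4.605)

9.195; not consistent

With incomplete dominance, a heterozygote × heterozygote cross gives a 1:2:1 phenotypic ratio.
The 1:2:1 ratio has 4 parts, so with N = 2023 the expected counts are:
  long-rooted: 2023 × 1/4 = 505.75
  oval-rooted: 2023 × 2/4 = 1011.5
  round-rooted: 2023 × 1/4 = 505.75
χ² = Σ (O − E)² / E
  long-rooted: (507 − 505.75)² / 505.75 = 0.0031
  oval-rooted: (955 − 1011.5)² / 1011.5 = 3.1560
  round-rooted: (561 − 505.75)² / 505.75 = 6.0357
χ² = 0.0031 + 3.1560 + 6.0357 = 9.1948 ≈ 9.195
Degrees of freedom = 3 − 1 = 2; critical value at α = 0.1 is 4.605.
Since 9.195 > 4.605, we reject the null hypothesis — the data do not fit the 1:2:1 ratio.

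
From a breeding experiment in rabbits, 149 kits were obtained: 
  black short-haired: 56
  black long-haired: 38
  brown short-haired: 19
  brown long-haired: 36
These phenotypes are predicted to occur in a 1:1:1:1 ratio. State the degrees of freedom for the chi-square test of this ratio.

3

A goodness-of-fit test with 4 phenotype classes has df = 4 − 1 = 3.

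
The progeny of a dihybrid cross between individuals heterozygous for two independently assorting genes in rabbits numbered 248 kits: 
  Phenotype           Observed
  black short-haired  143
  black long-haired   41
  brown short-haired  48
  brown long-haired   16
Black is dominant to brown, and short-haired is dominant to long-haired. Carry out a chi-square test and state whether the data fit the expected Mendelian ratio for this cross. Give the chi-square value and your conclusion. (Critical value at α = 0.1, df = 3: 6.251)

0.803; consistent

A dihybrid F₂ with independent assortment and complete dominance at both loci gives a 9:3:3:1 phenotypic ratio.
The 9:3:3:1 ratio has 16 parts, so with N = 248 the expected counts are:
  black short-haired: 248 × 9/16 = 139.5
  black long-haired: 248 × 3/16 = 46.5
  brown short-haired: 248 × 3/16 = 46.5
  brown long-haired: 248 × 1/16 = 15.5
χ² = Σ (O − E)² / E
  black short-haired: (143 − 139.5)² / 139.5 = 0.0878
  black long-haired: (41 − 46.5)² / 46.5 = 0.6505
  brown short-haired: (48 − 46.5)² / 46.5 = 0.0484
  brown long-haired: (16 − 15.5)² / 15.5 = 0.0161
χ² = 0.0878 + 0.6505 + 0.0484 + 0.0161 = 0.8028 ≈ 0.803
Degrees of freedom = 4 − 1 = 3; critical value at α = 0.1 is 6.251.
Since 0.803 < 6.251, we fail to reject the null hypothesis — the data are consistent with the 9:3:3:1 ratio.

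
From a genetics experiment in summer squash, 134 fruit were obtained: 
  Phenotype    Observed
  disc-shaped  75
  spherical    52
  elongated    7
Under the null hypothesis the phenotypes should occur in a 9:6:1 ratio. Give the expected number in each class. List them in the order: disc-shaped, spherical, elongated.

75.375, 50.25, 8.375

Total ratio parts = 16. Expected numbers out of 134:
  disc-shaped: 134 × 9/16 = 75.375
  spherical: 134 × 6/16 = 50.25
  elongated: 134 × 1/16 = 8.375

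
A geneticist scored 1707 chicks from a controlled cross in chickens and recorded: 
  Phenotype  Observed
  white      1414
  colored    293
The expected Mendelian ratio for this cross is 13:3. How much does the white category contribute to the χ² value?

0.528

Total ratio parts = 16. Expected numbers out of 1707:
  white: 1707 × 13/16 = 1386.9375
  colored: 1707 × 3/16 = 320.0625
Contribution of white: (1414 − 1386.9375)² / 1386.9375 = 0.5281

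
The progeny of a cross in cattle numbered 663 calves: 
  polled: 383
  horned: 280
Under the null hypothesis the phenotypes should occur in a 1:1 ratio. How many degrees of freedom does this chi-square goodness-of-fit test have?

1

A goodness-of-fit test with 2 phenotype classes has df = 2 − 1 = 1.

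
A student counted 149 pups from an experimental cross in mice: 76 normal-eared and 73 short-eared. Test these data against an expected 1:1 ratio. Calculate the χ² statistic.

0.060

The 1:1 ratio has 2 parts, so with N = 149 the expected counts are:
  normal-eared: 149 × 1/2 = 74.5
  short-eared: 149 × 1/2 = 74.5
χ² = Σ (O − E)² / E
  normal-eared: (76 − 74.5)² / 74.5 = 0.0302
  short-eared: (73 − 74.5)² / 74.5 = 0.0302
χ² = 0.0302 + 0.0302 = 0.0604 ≈ 0.060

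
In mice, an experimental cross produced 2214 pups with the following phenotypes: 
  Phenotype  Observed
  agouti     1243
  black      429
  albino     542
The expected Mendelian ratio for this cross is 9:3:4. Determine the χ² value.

The 9:3:4 ratio has 16 parts, so with N = 2214 the expected counts are:
  agouti: 2214 × 9/16 = 1245.375
  black: 2214 × 3/16 = 415.125
  albino: 2214 × 4/16 = 553.5
χ² = Σ (O − E)² / E
  agouti: (1243 − 1245.375)² / 1245.375 = 0.0045
  black: (429 − 415.125)² / 415.125 = 0.4638
  albino: (542 − 553.5)² / 553.5 = 0.2389
χ² = 0.0045 + 0.4638 + 0.2389 = 0.7072 ≈ 0.707

0.707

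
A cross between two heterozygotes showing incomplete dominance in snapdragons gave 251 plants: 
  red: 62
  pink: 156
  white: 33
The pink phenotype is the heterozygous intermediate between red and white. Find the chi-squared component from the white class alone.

With incomplete dominance, a heterozygote × heterozygote cross gives a 1:2:1 phenotypic ratio.
Expected counts for N = 251 under a 1:2:1 ratio (total parts = 4):
  red: 251 × 1/4 = 62.75
  pink: 251 × 2/4 = 125.5
  white: 251 × 1/4 = 62.75
Contribution of white: (33 − 62.75)² / 62.75 = 14.1046

14.105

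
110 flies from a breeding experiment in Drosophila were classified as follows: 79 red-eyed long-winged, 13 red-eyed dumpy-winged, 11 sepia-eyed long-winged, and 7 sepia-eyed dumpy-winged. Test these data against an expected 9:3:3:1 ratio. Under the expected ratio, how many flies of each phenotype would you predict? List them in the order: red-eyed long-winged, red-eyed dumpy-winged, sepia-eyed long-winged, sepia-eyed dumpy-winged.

Total ratio parts = 16. Expected numbers out of 110:
  red-eyed long-winged: 110 × 9/16 = 61.875
  red-eyed dumpy-winged: 110 × 3/16 = 20.625
  sepia-eyed long-winged: 110 × 3/16 = 20.625
  sepia-eyed dumpy-winged: 110 × 1/16 = 6.875

61.875, 20.625, 20.625, 6.875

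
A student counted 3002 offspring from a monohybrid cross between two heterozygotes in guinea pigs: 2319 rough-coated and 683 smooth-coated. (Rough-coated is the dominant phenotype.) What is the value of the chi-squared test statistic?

For a monohybrid cross between heterozygotes with complete dominance, the expected phenotypic ratio is 3:1.
Expected counts for N = 3002 under a 3:1 ratio (total parts = 4):
  rough-coated: 3002 × 3/4 = 2251.5
  smooth-coated: 3002 × 1/4 = 750.5
χ² = Σ (O − E)² / E
  rough-coated: (2319 − 2251.5)² / 2251.5 = 2.0237
  smooth-coated: (683 − 750.5)² / 750.5 = 6.0710
χ² = 2.0237 + 6.0710 = 8.0947 ≈ 8.095

8.095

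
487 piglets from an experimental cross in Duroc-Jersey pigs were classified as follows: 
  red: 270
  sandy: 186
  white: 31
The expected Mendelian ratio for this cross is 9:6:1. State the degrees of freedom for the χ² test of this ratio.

2

A goodness-of-fit test with 3 phenotype classes has df = 3 − 1 = 2.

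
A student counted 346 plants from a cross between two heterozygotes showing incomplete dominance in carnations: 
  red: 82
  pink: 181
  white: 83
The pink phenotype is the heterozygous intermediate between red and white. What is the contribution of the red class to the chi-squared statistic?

With incomplete dominance, a heterozygote × heterozygote cross gives a 1:2:1 phenotypic ratio.
Expected counts for N = 346 under a 1:2:1 ratio (total parts = 4):
  red: 346 × 1/4 = 86.5
  pink: 346 × 2/4 = 173
  white: 346 × 1/4 = 86.5
Contribution of red: (82 − 86.5)² / 86.5 = 0.2341

0.234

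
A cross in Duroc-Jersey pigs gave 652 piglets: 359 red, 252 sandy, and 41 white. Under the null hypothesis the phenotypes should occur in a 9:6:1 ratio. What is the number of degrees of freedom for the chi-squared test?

2

A goodness-of-fit test with 3 phenotype classes has df = 3 − 1 = 2.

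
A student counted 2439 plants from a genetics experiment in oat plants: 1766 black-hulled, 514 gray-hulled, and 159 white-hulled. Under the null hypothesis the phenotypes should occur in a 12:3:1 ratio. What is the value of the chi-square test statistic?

The 12:3:1 ratio has 16 parts, so with N = 2439 the expected counts are:
  black-hulled: 2439 × 12/16 = 1829.25
  gray-hulled: 2439 × 3/16 = 457.3125
  white-hulled: 2439 × 1/16 = 152.4375
χ² = Σ (O − E)² / E
  black-hulled: (1766 − 1829.25)² / 1829.25 = 2.1870
  gray-hulled: (514 − 457.3125)² / 457.3125 = 7.0269
  white-hulled: (159 − 152.4375)² / 152.4375 = 0.2825
χ² = 2.1870 + 7.0269 + 0.2825 = 9.4964 ≈ 9.496

9.496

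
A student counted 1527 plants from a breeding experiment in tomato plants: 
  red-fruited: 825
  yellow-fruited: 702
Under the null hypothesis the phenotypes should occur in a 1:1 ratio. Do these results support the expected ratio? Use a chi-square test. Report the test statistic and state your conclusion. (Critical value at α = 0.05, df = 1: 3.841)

Total ratio parts = 2. Expected numbers out of 1527:
  red-fruited: 1527 × 1/2 = 763.5
  yellow-fruited: 1527 × 1/2 = 763.5
χ² = Σ (O − E)² / E
  red-fruited: (825 − 763.5)² / 763.5 = 4.9538
  yellow-fruited: (702 − 763.5)² / 763.5 = 4.9538
χ² = 4.9538 + 4.9538 = 9.9076 ≈ 9.908
Degrees of freedom = 2 − 1 = 1; critical value at α = 0.05 is 3.841.
Since 9.908 > 3.841, we reject the null hypothesis — the data do not fit the 1:1 ratio.

9.908; not consistent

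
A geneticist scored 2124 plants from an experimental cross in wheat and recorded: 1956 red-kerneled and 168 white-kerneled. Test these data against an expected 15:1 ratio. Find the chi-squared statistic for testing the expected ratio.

Expected counts for N = 2124 under a 15:1 ratio (total parts = 16):
  red-kerneled: 2124 × 15/16 = 1991.25
  white-kerneled: 2124 × 1/16 = 132.75
χ² = Σ (O − E)² / E
  red-kerneled: (1956 − 1991.25)² / 1991.25 = 0.6240
  white-kerneled: (168 − 132.75)² / 132.75 = 9.3602
χ² = 0.6240 + 9.3602 = 9.9842 ≈ 9.984

9.984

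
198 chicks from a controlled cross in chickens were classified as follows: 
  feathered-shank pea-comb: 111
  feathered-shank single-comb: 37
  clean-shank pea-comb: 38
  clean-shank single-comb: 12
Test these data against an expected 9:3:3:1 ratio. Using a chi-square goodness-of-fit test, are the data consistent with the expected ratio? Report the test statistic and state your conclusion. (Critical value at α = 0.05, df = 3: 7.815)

Total ratio parts = 16. Expected numbers out of 198:
  feathered-shank pea-comb: 198 × 9/16 = 111.375
  feathered-shank single-comb: 198 × 3/16 = 37.125
  clean-shank pea-comb: 198 × 3/16 = 37.125
  clean-shank single-comb: 198 × 1/16 = 12.375
χ² = Σ (O − E)² / E
  feathered-shank pea-comb: (111 − 111.375)² / 111.375 = 0.0013
  feathered-shank single-comb: (37 − 37.125)² / 37.125 = 0.0004
  clean-shank pea-comb: (38 − 37.125)² / 37.125 = 0.0206
  clean-shank single-comb: (12 − 12.375)² / 12.375 = 0.0114
χ² = 0.0013 + 0.0004 + 0.0206 + 0.0114 = 0.0337 ≈ 0.034
Degrees of freedom = 4 − 1 = 3; critical value at α = 0.05 is 7.815.
Since 0.034 < 7.815, we fail to reject the null hypothesis — the data are consistent with the 9:3:3:1 ratio.

0.034; consistent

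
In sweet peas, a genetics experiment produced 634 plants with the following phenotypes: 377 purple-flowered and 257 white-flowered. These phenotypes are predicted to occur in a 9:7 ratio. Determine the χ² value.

2.661

Total ratio parts = 16. Expected numbers out of 634:
  purple-flowered: 634 × 9/16 = 356.625
  white-flowered: 634 × 7/16 = 277.375
χ² = Σ (O − E)² / E
  purple-flowered: (377 − 356.625)² / 356.625 = 1.1641
  white-flowered: (257 − 277.375)² / 277.375 = 1.4967
χ² = 1.1641 + 1.4967 = 2.6608 ≈ 2.661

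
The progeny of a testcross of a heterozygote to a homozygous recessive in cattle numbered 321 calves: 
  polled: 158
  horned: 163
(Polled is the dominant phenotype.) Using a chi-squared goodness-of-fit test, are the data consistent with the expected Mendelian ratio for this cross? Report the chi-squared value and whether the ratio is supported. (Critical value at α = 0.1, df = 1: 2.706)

0.078; consistent

A testcross of a heterozygote (Aa × aa) gives a 1:1 phenotypic ratio.
Expected counts for N = 321 under a 1:1 ratio (total parts = 2):
  polled: 321 × 1/2 = 160.5
  horned: 321 × 1/2 = 160.5
χ² = Σ (O − E)² / E
  polled: (158 − 160.5)² / 160.5 = 0.0389
  horned: (163 − 160.5)² / 160.5 = 0.0389
χ² = 0.0389 + 0.0389 = 0.0778 ≈ 0.078
Degrees of freedom = 2 − 1 = 1; critical value at α = 0.1 is 2.706.
Since 0.078 < 2.706, we fail to reject the null hypothesis — the data are consistent with the 1:1 ratio.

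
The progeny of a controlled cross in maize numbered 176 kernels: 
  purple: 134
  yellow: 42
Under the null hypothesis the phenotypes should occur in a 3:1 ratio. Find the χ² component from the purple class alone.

Under the 3:1 hypothesis (Σ ratio = 4, N = 176):
  purple: 176 × 3/4 = 132
  yellow: 176 × 1/4 = 44
Contribution of purple: (134 − 132)² / 132 = 0.0303

0.030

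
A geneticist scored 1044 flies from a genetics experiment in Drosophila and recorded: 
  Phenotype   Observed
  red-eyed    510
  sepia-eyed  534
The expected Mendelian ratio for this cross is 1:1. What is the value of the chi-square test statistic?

The 1:1 ratio has 2 parts, so with N = 1044 the expected counts are:
  red-eyed: 1044 × 1/2 = 522
  sepia-eyed: 1044 × 1/2 = 522
χ² = Σ (O − E)² / E
  red-eyed: (510 − 522)² / 522 = 0.2759
  sepia-eyed: (534 − 522)² / 522 = 0.2759
χ² = 0.2759 + 0.2759 = 0.5518 ≈ 0.552

0.552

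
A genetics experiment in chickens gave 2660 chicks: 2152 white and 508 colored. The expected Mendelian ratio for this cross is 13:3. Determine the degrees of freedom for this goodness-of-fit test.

1

A goodness-of-fit test with 2 phenotype classes has df = 2 − 1 = 1.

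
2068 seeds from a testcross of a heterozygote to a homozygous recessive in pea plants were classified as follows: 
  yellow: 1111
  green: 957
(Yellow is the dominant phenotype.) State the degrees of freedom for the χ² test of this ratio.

1

A testcross of a heterozygote (Aa × aa) gives a 1:1 phenotypic ratio.
A goodness-of-fit test with 2 phenotype classes has df = 2 − 1 = 1.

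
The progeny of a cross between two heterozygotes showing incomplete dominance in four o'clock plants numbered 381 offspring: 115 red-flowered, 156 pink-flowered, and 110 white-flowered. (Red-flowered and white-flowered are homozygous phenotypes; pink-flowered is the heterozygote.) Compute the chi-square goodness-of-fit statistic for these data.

12.627

With incomplete dominance, a heterozygote × heterozygote cross gives a 1:2:1 phenotypic ratio.
Expected counts for N = 381 under a 1:2:1 ratio (total parts = 4):
  red-flowered: 381 × 1/4 = 95.25
  pink-flowered: 381 × 2/4 = 190.5
  white-flowered: 381 × 1/4 = 95.25
χ² = Σ (O − E)² / E
  red-flowered: (115 − 95.25)² / 95.25 = 4.0951
  pink-flowered: (156 − 190.5)² / 190.5 = 6.2480
  white-flowered: (110 − 95.25)² / 95.25 = 2.2841
χ² = 4.0951 + 6.2480 + 2.2841 = 12.6272 ≈ 12.627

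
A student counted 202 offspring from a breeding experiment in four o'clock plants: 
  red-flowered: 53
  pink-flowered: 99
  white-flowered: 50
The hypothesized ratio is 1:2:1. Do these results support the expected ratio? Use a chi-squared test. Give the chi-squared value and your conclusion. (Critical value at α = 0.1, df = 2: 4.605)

0.168; consistent

The 1:2:1 ratio has 4 parts, so with N = 202 the expected counts are:
  red-flowered: 202 × 1/4 = 50.5
  pink-flowered: 202 × 2/4 = 101
  white-flowered: 202 × 1/4 = 50.5
χ² = Σ (O − E)² / E
  red-flowered: (53 − 50.5)² / 50.5 = 0.1238
  pink-flowered: (99 − 101)² / 101 = 0.0396
  white-flowered: (50 − 50.5)² / 50.5 = 0.0050
χ² = 0.1238 + 0.0396 + 0.0050 = 0.1684 ≈ 0.168
Degrees of freedom = 3 − 1 = 2; critical value at α = 0.1 is 4.605.
Since 0.168 < 4.605, we fail to reject the null hypothesis — the data are consistent with the 1:2:1 ratio.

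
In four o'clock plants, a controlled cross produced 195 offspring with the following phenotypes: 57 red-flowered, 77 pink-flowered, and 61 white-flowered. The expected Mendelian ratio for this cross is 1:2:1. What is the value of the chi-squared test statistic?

Expected counts for N = 195 under a 1:2:1 ratio (total parts = 4):
  red-flowered: 195 × 1/4 = 48.75
  pink-flowered: 195 × 2/4 = 97.5
  white-flowered: 195 × 1/4 = 48.75
χ² = Σ (O − E)² / E
  red-flowered: (57 − 48.75)² / 48.75 = 1.3962
  pink-flowered: (77 − 97.5)² / 97.5 = 4.3103
  white-flowered: (61 − 48.75)² / 48.75 = 3.0782
χ² = 1.3962 + 4.3103 + 3.0782 = 8.7847 ≈ 8.785

8.785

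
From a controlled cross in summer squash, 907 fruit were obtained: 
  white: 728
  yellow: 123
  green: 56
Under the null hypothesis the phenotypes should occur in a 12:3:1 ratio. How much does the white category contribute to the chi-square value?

3.352

Total ratio parts = 16. Expected numbers out of 907:
  white: 907 × 12/16 = 680.25
  yellow: 907 × 3/16 = 170.0625
  green: 907 × 1/16 = 56.6875
Contribution of white: (728 − 680.25)² / 680.25 = 3.3518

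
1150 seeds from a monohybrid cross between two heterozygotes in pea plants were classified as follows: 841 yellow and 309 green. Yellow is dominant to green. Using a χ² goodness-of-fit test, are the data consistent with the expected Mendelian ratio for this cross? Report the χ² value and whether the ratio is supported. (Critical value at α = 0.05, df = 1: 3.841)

2.144; consistent

For a monohybrid cross between heterozygotes with complete dominance, the expected phenotypic ratio is 3:1.
Expected counts for N = 1150 under a 3:1 ratio (total parts = 4):
  yellow: 1150 × 3/4 = 862.5
  green: 1150 × 1/4 = 287.5
χ² = Σ (O − E)² / E
  yellow: (841 − 862.5)² / 862.5 = 0.5359
  green: (309 − 287.5)² / 287.5 = 1.6078
χ² = 0.5359 + 1.6078 = 2.1437 ≈ 2.144
Degrees of freedom = 2 − 1 = 1; critical value at α = 0.05 is 3.841.
Since 2.144 < 3.841, we fail to reject the null hypothesis — the data are consistent with the 3:1 ratio.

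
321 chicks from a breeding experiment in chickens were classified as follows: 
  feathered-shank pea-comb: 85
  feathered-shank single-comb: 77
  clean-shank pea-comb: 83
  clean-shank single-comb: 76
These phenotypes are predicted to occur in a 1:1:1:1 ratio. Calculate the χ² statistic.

The 1:1:1:1 ratio has 4 parts, so with N = 321 the expected counts are:
  feathered-shank pea-comb: 321 × 1/4 = 80.25
  feathered-shank single-comb: 321 × 1/4 = 80.25
  clean-shank pea-comb: 321 × 1/4 = 80.25
  clean-shank single-comb: 321 × 1/4 = 80.25
χ² = Σ (O − E)² / E
  feathered-shank pea-comb: (85 − 80.25)² / 80.25 = 0.2812
  feathered-shank single-comb: (77 − 80.25)² / 80.25 = 0.1316
  clean-shank pea-comb: (83 − 80.25)² / 80.25 = 0.0942
  clean-shank single-comb: (76 − 80.25)² / 80.25 = 0.2251
χ² = 0.2812 + 0.1316 + 0.0942 + 0.2251 = 0.7321 ≈ 0.732

0.732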